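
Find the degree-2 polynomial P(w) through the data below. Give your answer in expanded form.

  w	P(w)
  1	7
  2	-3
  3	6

P(w) = (19/2)w^2 - (77/2)w + 36

Newton's divided differences:
P[1,2] = (-3 - 7) / (2 - 1) = -10
P[2,3] = (6 - (-3)) / (3 - 2) = 9
P[1,2,3] = (9 - (-10)) / (3 - 1) = 19/2
P(w) = 7 + (-10)·(w - 1) + (19/2)·(w - 1)(w - 2)
Expanding: P(w) = (19/2)w^2 - (77/2)w + 36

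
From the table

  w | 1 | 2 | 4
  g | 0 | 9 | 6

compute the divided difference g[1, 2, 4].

-7/2

g[1,2] = (9 - 0) / (2 - 1) = 9
g[2,4] = (6 - 9) / (4 - 2) = -3/2
g[1,2,4] = (-3/2 - 9) / (4 - 1) = -7/2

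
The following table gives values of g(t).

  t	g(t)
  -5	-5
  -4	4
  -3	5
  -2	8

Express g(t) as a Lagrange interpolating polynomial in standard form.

L_0(t) = (t + 4)(t + 3)(t + 2) / [-6] = -(1/6)t^3 - (3/2)t^2 - (13/3)t - 4
L_1(t) = (t + 5)(t + 3)(t + 2) / [2] = (1/2)t^3 + 5t^2 + (31/2)t + 15
L_2(t) = (t + 5)(t + 4)(t + 2) / [-2] = -(1/2)t^3 - (11/2)t^2 - 19t - 20
L_3(t) = (t + 5)(t + 4)(t + 3) / [6] = (1/6)t^3 + 2t^2 + (47/6)t + 10
g(t) = (-5)·L_0 + 4·L_1 + 5·L_2 + 8·L_3
  (-5)·L_0(t) = (5/6)t^3 + (15/2)t^2 + (65/3)t + 20
  4·L_1(t) = 2t^3 + 20t^2 + 62t + 60
  5·L_2(t) = -(5/2)t^3 - (55/2)t^2 - 95t - 100
  8·L_3(t) = (4/3)t^3 + 16t^2 + (188/3)t + 80
Adding term by term: (5/3)t^3 + 16t^2 + (154/3)t + 60

g(t) = (5/3)t^3 + 16t^2 + (154/3)t + 60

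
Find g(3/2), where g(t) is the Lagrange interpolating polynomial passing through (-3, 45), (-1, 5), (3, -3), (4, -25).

Evaluate each Lagrange basis at t = 3/2:
L_0(3/2) = (5/2)·(-3/2)·(-5/2)/[(-2)·(-6)·(-7)] = -25/224
L_1(3/2) = (9/2)·(-3/2)·(-5/2)/[(2)·(-4)·(-5)] = 27/64
L_2(3/2) = (9/2)·(5/2)·(-5/2)/[(6)·(4)·(-1)] = 75/64
L_3(3/2) = (9/2)·(5/2)·(-3/2)/[(7)·(5)·(1)] = -27/56
Sum: 45·(-25/224) + 5·(27/64) + (-3)·(75/64) + (-25)·(-27/56) = 45/8

45/8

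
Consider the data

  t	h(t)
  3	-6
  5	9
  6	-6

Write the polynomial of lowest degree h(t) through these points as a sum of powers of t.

h(t) = -(15/2)t^2 + (135/2)t - 141

L_0(t) = (t - 5)(t - 6) / [6] = (1/6)t^2 - (11/6)t + 5
L_1(t) = (t - 3)(t - 6) / [-2] = -(1/2)t^2 + (9/2)t - 9
L_2(t) = (t - 3)(t - 5) / [3] = (1/3)t^2 - (8/3)t + 5
h(t) = (-6)·L_0 + 9·L_1 + (-6)·L_2
  (-6)·L_0(t) = -t^2 + 11t - 30
  9·L_1(t) = -(9/2)t^2 + (81/2)t - 81
  (-6)·L_2(t) = -2t^2 + 16t - 30
Adding term by term: -(15/2)t^2 + (135/2)t - 141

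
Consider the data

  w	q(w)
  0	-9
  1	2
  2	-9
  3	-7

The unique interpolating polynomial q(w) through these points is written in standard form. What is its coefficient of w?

101/3

L_0(w) = (w - 1)(w - 2)(w - 3) / [-6] = -(1/6)w^3 + w^2 - (11/6)w + 1
L_1(w) = w(w - 2)(w - 3) / [2] = (1/2)w^3 - (5/2)w^2 + 3w
L_2(w) = w(w - 1)(w - 3) / [-2] = -(1/2)w^3 + 2w^2 - (3/2)w
L_3(w) = w(w - 1)(w - 2) / [6] = (1/6)w^3 - (1/2)w^2 + (1/3)w
q(w) = (-9)·L_0 + 2·L_1 + (-9)·L_2 + (-7)·L_3
Only the coefficient of w is needed; take it from each L_i and combine:
(-9)·(-11/6) + 2·(3) + (-9)·(-3/2) + (-7)·(1/3) = 101/3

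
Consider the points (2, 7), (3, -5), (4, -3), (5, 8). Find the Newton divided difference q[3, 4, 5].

q[3,4] = (-3 - (-5)) / (4 - 3) = 2
q[4,5] = (8 - (-3)) / (5 - 4) = 11
q[3,4,5] = (11 - 2) / (5 - 3) = 9/2

9/2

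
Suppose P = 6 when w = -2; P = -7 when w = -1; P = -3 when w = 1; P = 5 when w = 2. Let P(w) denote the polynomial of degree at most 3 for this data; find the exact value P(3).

11

L_0(3) = (4)·(2)·(1)/[(-1)·(-3)·(-4)] = -2/3
L_1(3) = (5)·(2)·(1)/[(1)·(-2)·(-3)] = 5/3
L_2(3) = (5)·(4)·(1)/[(3)·(2)·(-1)] = -10/3
L_3(3) = (5)·(4)·(2)/[(4)·(3)·(1)] = 10/3
Sum: 6·(-2/3) + (-7)·(5/3) + (-3)·(-10/3) + 5·(10/3) = 11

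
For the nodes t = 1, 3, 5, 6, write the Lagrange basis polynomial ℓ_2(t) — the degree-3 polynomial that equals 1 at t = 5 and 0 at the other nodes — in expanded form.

ℓ_2(t) = (t - 1)(t - 3)(t - 6) / [(4)·(2)·(-1)]
       = (t^3 - 10t^2 + 27t - 18) / (-8)

ℓ_2(t) = -(1/8)t^3 + (5/4)t^2 - (27/8)t + 9/4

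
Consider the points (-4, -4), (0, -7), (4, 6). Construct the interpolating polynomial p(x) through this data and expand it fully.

p(x) = (1/2)x^2 + (5/4)x - 7

Newton's divided differences:
p[-4,0] = (-7 - (-4)) / (0 - (-4)) = -3/4
p[0,4] = (6 - (-7)) / (4 - 0) = 13/4
p[-4,0,4] = (13/4 - (-3/4)) / (4 - (-4)) = 1/2
p(x) = -4 + (-3/4)·(x + 4) + (1/2)·(x + 4)x
Expanding: p(x) = (1/2)x^2 + (5/4)x - 7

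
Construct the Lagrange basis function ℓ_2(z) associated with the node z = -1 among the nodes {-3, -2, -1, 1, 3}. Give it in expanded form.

ℓ_2(z) = (1/16)z^4 + (1/16)z^3 - (11/16)z^2 - (9/16)z + 9/8

ℓ_2(z) = (z + 3)(z + 2)(z - 1)(z - 3) / [(2)·(1)·(-2)·(-4)]
       = (z^4 + z^3 - 11z^2 - 9z + 18) / (16)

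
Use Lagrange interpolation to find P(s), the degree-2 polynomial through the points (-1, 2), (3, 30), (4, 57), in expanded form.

P(s) = 4s^2 - s - 3

L_0(s) = (s - 3)(s - 4) / [20] = (1/20)s^2 - (7/20)s + 3/5
L_1(s) = (s + 1)(s - 4) / [-4] = -(1/4)s^2 + (3/4)s + 1
L_2(s) = (s + 1)(s - 3) / [5] = (1/5)s^2 - (2/5)s - 3/5
P(s) = 2·L_0 + 30·L_1 + 57·L_2
  2·L_0(s) = (1/10)s^2 - (7/10)s + 6/5
  30·L_1(s) = -(15/2)s^2 + (45/2)s + 30
  57·L_2(s) = (57/5)s^2 - (114/5)s - 171/5
Adding term by term: 4s^2 - s - 3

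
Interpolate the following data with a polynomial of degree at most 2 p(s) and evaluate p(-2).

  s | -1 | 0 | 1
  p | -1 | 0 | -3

-6

Evaluate each Lagrange basis at s = -2:
L_0(-2) = (-2)·(-3)/[(-1)·(-2)] = 3
L_1(-2) = (-1)·(-3)/[(1)·(-1)] = -3
L_2(-2) = (-1)·(-2)/[(2)·(1)] = 1
Sum: (-1)·(3) + 0 + (-3)·(1) = -6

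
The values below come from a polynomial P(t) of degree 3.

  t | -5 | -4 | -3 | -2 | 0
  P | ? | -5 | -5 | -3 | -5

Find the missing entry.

0

The 4 known values determine P uniquely (degree ≤ 3).
L_0(-5) = (-2)·(-3)·(-5)/[(-1)·(-2)·(-4)] = 15/4
L_1(-5) = (-1)·(-3)·(-5)/[(1)·(-1)·(-3)] = -5
L_2(-5) = (-1)·(-2)·(-5)/[(2)·(1)·(-2)] = 5/2
L_3(-5) = (-1)·(-2)·(-3)/[(4)·(3)·(2)] = -1/4
Sum: (-5)·(15/4) + (-5)·(-5) + (-3)·(5/2) + (-5)·(-1/4) = 0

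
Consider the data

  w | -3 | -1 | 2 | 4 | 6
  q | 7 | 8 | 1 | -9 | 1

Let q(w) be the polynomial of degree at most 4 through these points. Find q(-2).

243/35

Evaluate each Lagrange basis at w = -2:
L_0(-2) = (-1)·(-4)·(-6)·(-8)/[(-2)·(-5)·(-7)·(-9)] = 32/105
L_1(-2) = (1)·(-4)·(-6)·(-8)/[(2)·(-3)·(-5)·(-7)] = 32/35
L_2(-2) = (1)·(-1)·(-6)·(-8)/[(5)·(3)·(-2)·(-4)] = -2/5
L_3(-2) = (1)·(-1)·(-4)·(-8)/[(7)·(5)·(2)·(-2)] = 8/35
L_4(-2) = (1)·(-1)·(-4)·(-6)/[(9)·(7)·(4)·(2)] = -1/21
Sum: 7·(32/105) + 8·(32/35) + 1·(-2/5) + (-9)·(8/35) + 1·(-1/21) = 243/35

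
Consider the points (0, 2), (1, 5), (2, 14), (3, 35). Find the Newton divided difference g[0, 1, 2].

3

g[0,1] = (5 - 2) / (1 - 0) = 3
g[1,2] = (14 - 5) / (2 - 1) = 9
g[0,1,2] = (9 - 3) / (2 - 0) = 3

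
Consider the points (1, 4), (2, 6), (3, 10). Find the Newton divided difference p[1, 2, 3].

1

p[1,2] = (6 - 4) / (2 - 1) = 2
p[2,3] = (10 - 6) / (3 - 2) = 4
p[1,2,3] = (4 - 2) / (3 - 1) = 1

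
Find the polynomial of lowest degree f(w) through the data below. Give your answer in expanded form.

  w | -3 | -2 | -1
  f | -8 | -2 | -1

Build the Lagrange basis polynomials:
L_0(w) = (w + 2)(w + 1) / [2] = (1/2)w^2 + (3/2)w + 1
L_1(w) = (w + 3)(w + 1) / [-1] = -w^2 - 4w - 3
L_2(w) = (w + 3)(w + 2) / [2] = (1/2)w^2 + (5/2)w + 3
f(w) = (-8)·L_0 + (-2)·L_1 + (-1)·L_2
  (-8)·L_0(w) = -4w^2 - 12w - 8
  (-2)·L_1(w) = 2w^2 + 8w + 6
  (-1)·L_2(w) = -(1/2)w^2 - (5/2)w - 3
Adding term by term: -(5/2)w^2 - (13/2)w - 5

f(w) = -(5/2)w^2 - (13/2)w - 5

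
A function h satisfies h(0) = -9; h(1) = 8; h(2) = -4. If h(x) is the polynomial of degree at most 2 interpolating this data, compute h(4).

Evaluate each Lagrange basis at x = 4:
L_0(4) = (3)·(2)/[(-1)·(-2)] = 3
L_1(4) = (4)·(2)/[(1)·(-1)] = -8
L_2(4) = (4)·(3)/[(2)·(1)] = 6
Sum: (-9)·(3) + 8·(-8) + (-4)·(6) = -115

-115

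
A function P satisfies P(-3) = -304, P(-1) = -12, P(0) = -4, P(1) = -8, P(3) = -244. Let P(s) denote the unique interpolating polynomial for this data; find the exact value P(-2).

Evaluate each Lagrange basis at s = -2:
L_0(-2) = (-1)·(-2)·(-3)·(-5)/[(-2)·(-3)·(-4)·(-6)] = 5/24
L_1(-2) = (1)·(-2)·(-3)·(-5)/[(2)·(-1)·(-2)·(-4)] = 15/8
L_2(-2) = (1)·(-1)·(-3)·(-5)/[(3)·(1)·(-1)·(-3)] = -5/3
L_3(-2) = (1)·(-1)·(-2)·(-5)/[(4)·(2)·(1)·(-2)] = 5/8
L_4(-2) = (1)·(-1)·(-2)·(-3)/[(6)·(4)·(3)·(2)] = -1/24
Sum: (-304)·(5/24) + (-12)·(15/8) + (-4)·(-5/3) + (-8)·(5/8) + (-244)·(-1/24) = -74

-74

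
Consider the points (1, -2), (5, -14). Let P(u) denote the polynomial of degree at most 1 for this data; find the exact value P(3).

Evaluate each Lagrange basis at u = 3:
L_0(3) = (-2)/[(-4)] = 1/2
L_1(3) = (2)/[(4)] = 1/2
Sum: (-2)·(1/2) + (-14)·(1/2) = -8

-8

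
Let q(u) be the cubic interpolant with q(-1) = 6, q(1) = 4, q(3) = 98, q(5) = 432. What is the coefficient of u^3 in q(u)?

3

The leading coefficient equals the top divided difference q[-1,1,3,5].
q[-1,1] = (4 - 6) / (1 - (-1)) = -1
q[1,3] = (98 - 4) / (3 - 1) = 47
q[3,5] = (432 - 98) / (5 - 3) = 167
q[-1,1,3] = (47 - (-1)) / (3 - (-1)) = 12
q[1,3,5] = (167 - 47) / (5 - 1) = 30
q[-1,1,3,5] = (30 - 12) / (5 - (-1)) = 3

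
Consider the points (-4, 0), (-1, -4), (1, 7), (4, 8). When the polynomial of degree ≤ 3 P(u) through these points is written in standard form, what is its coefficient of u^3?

-3/10

Build the Lagrange basis polynomials:
L_0(u) = (u + 1)(u - 1)(u - 4) / [-120] = -(1/120)u^3 + (1/30)u^2 + (1/120)u - 1/30
L_1(u) = (u + 4)(u - 1)(u - 4) / [30] = (1/30)u^3 - (1/30)u^2 - (8/15)u + 8/15
L_2(u) = (u + 4)(u + 1)(u - 4) / [-30] = -(1/30)u^3 - (1/30)u^2 + (8/15)u + 8/15
L_3(u) = (u + 4)(u + 1)(u - 1) / [120] = (1/120)u^3 + (1/30)u^2 - (1/120)u - 1/30
P(u) = 0·L_0 + (-4)·L_1 + 7·L_2 + 8·L_3
Only the coefficient of u^3 is needed; take it from each L_i and combine:
0·(-1/120) + (-4)·(1/30) + 7·(-1/30) + 8·(1/120) = -3/10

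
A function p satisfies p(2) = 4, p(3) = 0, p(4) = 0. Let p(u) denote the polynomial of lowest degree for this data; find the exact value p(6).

12

Evaluate each Lagrange basis at u = 6:
L_0(6) = (3)·(2)/[(-1)·(-2)] = 3
L_1(6) = (4)·(2)/[(1)·(-1)] = -8
L_2(6) = (4)·(3)/[(2)·(1)] = 6
Sum: 4·(3) + 0 + 0 = 12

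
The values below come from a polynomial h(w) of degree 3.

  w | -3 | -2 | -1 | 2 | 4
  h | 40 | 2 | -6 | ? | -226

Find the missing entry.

The 4 known values determine h uniquely (degree ≤ 3).
L_0(2) = (4)·(3)·(-2)/[(-1)·(-2)·(-7)] = 12/7
L_1(2) = (5)·(3)·(-2)/[(1)·(-1)·(-6)] = -5
L_2(2) = (5)·(4)·(-2)/[(2)·(1)·(-5)] = 4
L_3(2) = (5)·(4)·(3)/[(7)·(6)·(5)] = 2/7
Sum: 40·(12/7) + 2·(-5) + (-6)·(4) + (-226)·(2/7) = -30

-30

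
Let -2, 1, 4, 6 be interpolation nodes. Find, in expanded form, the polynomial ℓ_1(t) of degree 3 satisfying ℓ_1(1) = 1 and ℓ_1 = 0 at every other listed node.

ℓ_1(t) = (t + 2)(t - 4)(t - 6) / [(3)·(-3)·(-5)]
       = (t^3 - 8t^2 + 4t + 48) / (45)

ℓ_1(t) = (1/45)t^3 - (8/45)t^2 + (4/45)t + 16/15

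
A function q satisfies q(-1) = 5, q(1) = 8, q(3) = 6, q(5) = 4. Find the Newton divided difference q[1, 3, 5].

q[1,3] = (6 - 8) / (3 - 1) = -1
q[3,5] = (4 - 6) / (5 - 3) = -1
q[1,3,5] = (-1 - (-1)) / (5 - 1) = 0

0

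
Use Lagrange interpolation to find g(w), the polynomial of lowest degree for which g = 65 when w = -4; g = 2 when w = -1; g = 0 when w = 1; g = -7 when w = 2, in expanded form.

Build the Lagrange basis polynomials:
L_0(w) = (w + 1)(w - 1)(w - 2) / [-90] = -(1/90)w^3 + (1/45)w^2 + (1/90)w - 1/45
L_1(w) = (w + 4)(w - 1)(w - 2) / [18] = (1/18)w^3 + (1/18)w^2 - (5/9)w + 4/9
L_2(w) = (w + 4)(w + 1)(w - 2) / [-10] = -(1/10)w^3 - (3/10)w^2 + (3/5)w + 4/5
L_3(w) = (w + 4)(w + 1)(w - 1) / [18] = (1/18)w^3 + (2/9)w^2 - (1/18)w - 2/9
g(w) = 65·L_0 + 2·L_1 + 0·L_2 + (-7)·L_3
  65·L_0(w) = -(13/18)w^3 + (13/9)w^2 + (13/18)w - 13/9
  2·L_1(w) = (1/9)w^3 + (1/9)w^2 - (10/9)w + 8/9
  0·L_2(w) = 0
  (-7)·L_3(w) = -(7/18)w^3 - (14/9)w^2 + (7/18)w + 14/9
Adding term by term: -w^3 + 1

g(w) = -w^3 + 1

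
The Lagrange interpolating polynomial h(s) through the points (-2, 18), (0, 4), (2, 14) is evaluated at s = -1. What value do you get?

8

Evaluate each Lagrange basis at s = -1:
L_0(-1) = (-1)·(-3)/[(-2)·(-4)] = 3/8
L_1(-1) = (1)·(-3)/[(2)·(-2)] = 3/4
L_2(-1) = (1)·(-1)/[(4)·(2)] = -1/8
Sum: 18·(3/8) + 4·(3/4) + 14·(-1/8) = 8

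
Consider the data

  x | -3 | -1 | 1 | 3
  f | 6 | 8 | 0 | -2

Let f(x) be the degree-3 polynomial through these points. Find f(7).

76

Evaluate each Lagrange basis at x = 7:
L_0(7) = (8)·(6)·(4)/[(-2)·(-4)·(-6)] = -4
L_1(7) = (10)·(6)·(4)/[(2)·(-2)·(-4)] = 15
L_2(7) = (10)·(8)·(4)/[(4)·(2)·(-2)] = -20
L_3(7) = (10)·(8)·(6)/[(6)·(4)·(2)] = 10
Sum: 6·(-4) + 8·(15) + 0 + (-2)·(10) = 76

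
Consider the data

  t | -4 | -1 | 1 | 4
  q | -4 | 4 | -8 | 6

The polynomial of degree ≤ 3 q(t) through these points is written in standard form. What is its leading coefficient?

29/60

The leading coefficient equals the top divided difference q[-4,-1,1,4].
q[-4,-1] = (4 - (-4)) / (-1 - (-4)) = 8/3
q[-1,1] = (-8 - 4) / (1 - (-1)) = -6
q[1,4] = (6 - (-8)) / (4 - 1) = 14/3
q[-4,-1,1] = (-6 - 8/3) / (1 - (-4)) = -26/15
q[-1,1,4] = (14/3 - (-6)) / (4 - (-1)) = 32/15
q[-4,-1,1,4] = (32/15 - (-26/15)) / (4 - (-4)) = 29/60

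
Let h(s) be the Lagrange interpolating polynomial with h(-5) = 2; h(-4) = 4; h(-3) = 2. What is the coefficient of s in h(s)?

L_0(s) = (s + 4)(s + 3) / [2] = (1/2)s^2 + (7/2)s + 6
L_1(s) = (s + 5)(s + 3) / [-1] = -s^2 - 8s - 15
L_2(s) = (s + 5)(s + 4) / [2] = (1/2)s^2 + (9/2)s + 10
h(s) = 2·L_0 + 4·L_1 + 2·L_2
Only the coefficient of s is needed; take it from each L_i and combine:
2·(7/2) + 4·(-8) + 2·(9/2) = -16

-16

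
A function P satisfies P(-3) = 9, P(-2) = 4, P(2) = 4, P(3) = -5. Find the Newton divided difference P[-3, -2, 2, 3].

-7/15

P[-3,-2] = (4 - 9) / (-2 - (-3)) = -5
P[-2,2] = (4 - 4) / (2 - (-2)) = 0
P[2,3] = (-5 - 4) / (3 - 2) = -9
P[-3,-2,2] = (0 - (-5)) / (2 - (-3)) = 1
P[-2,2,3] = (-9 - 0) / (3 - (-2)) = -9/5
P[-3,-2,2,3] = (-9/5 - 1) / (3 - (-3)) = -7/15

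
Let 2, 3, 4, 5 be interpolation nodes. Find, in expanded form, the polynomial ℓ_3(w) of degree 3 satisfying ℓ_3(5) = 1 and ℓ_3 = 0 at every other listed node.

ℓ_3(w) = (w - 2)(w - 3)(w - 4) / [(3)·(2)·(1)]
       = (w^3 - 9w^2 + 26w - 24) / (6)

ℓ_3(w) = (1/6)w^3 - (3/2)w^2 + (13/3)w - 4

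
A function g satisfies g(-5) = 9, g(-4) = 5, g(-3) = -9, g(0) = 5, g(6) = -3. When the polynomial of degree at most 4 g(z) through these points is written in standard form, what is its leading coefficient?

Build the Lagrange basis polynomials:
L_0(z) = (z + 4)(z + 3)z(z - 6) / [110] = (1/110)z^4 + (1/110)z^3 - (3/11)z^2 - (36/55)z
L_1(z) = (z + 5)(z + 3)z(z - 6) / [-40] = -(1/40)z^4 - (1/20)z^3 + (33/40)z^2 + (9/4)z
L_2(z) = (z + 5)(z + 4)z(z - 6) / [54] = (1/54)z^4 + (1/18)z^3 - (17/27)z^2 - (20/9)z
L_3(z) = (z + 5)(z + 4)(z + 3)(z - 6) / [-360] = -(1/360)z^4 - (1/60)z^3 + (5/72)z^2 + (37/60)z + 1
L_4(z) = (z + 5)(z + 4)(z + 3)z / [5940] = (1/5940)z^4 + (1/495)z^3 + (47/5940)z^2 + (1/99)z
g(z) = 9·L_0 + 5·L_1 + (-9)·L_2 + 5·L_3 + (-3)·L_4
Only the coefficient of z^4 is needed; take it from each L_i and combine:
9·(1/110) + 5·(-1/40) + (-9)·(1/54) + 5·(-1/360) + (-3)·(1/5940) = -37/165

-37/165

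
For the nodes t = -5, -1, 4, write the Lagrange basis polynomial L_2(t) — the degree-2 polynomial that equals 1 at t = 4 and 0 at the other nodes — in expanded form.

L_2(t) = (t + 5)(t + 1) / [(9)·(5)]
       = (t^2 + 6t + 5) / (45)

L_2(t) = (1/45)t^2 + (2/15)t + 1/9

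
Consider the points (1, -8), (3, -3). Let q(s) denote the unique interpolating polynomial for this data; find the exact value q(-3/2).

-57/4

L_0(-3/2) = (-9/2)/[(-2)] = 9/4
L_1(-3/2) = (-5/2)/[(2)] = -5/4
Sum: (-8)·(9/4) + (-3)·(-5/4) = -57/4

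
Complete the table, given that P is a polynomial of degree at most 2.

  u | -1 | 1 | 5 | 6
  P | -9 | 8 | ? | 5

54/5

The 3 known values determine P uniquely (degree ≤ 2).
L_0(5) = (4)·(-1)/[(-2)·(-7)] = -2/7
L_1(5) = (6)·(-1)/[(2)·(-5)] = 3/5
L_2(5) = (6)·(4)/[(7)·(5)] = 24/35
Sum: (-9)·(-2/7) + 8·(3/5) + 5·(24/35) = 54/5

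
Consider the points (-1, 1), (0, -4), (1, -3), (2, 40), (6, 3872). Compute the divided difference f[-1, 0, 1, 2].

6

f[-1,0] = (-4 - 1) / (0 - (-1)) = -5
f[0,1] = (-3 - (-4)) / (1 - 0) = 1
f[1,2] = (40 - (-3)) / (2 - 1) = 43
f[-1,0,1] = (1 - (-5)) / (1 - (-1)) = 3
f[0,1,2] = (43 - 1) / (2 - 0) = 21
f[-1,0,1,2] = (21 - 3) / (2 - (-1)) = 6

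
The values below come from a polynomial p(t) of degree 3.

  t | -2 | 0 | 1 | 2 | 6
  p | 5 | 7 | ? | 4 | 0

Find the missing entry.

The 4 known values determine p uniquely (degree ≤ 3).
Evaluate each Lagrange basis at t = 1:
L_0(1) = (1)·(-1)·(-5)/[(-2)·(-4)·(-8)] = -5/64
L_1(1) = (3)·(-1)·(-5)/[(2)·(-2)·(-6)] = 5/8
L_2(1) = (3)·(1)·(-5)/[(4)·(2)·(-4)] = 15/32
L_3(1) = (3)·(1)·(-1)/[(8)·(6)·(4)] = -1/64
Sum: 5·(-5/64) + 7·(5/8) + 4·(15/32) + 0 = 375/64

375/64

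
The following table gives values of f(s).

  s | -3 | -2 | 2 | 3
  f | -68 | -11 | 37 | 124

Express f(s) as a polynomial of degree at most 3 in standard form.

f(s) = 4s^3 + 3s^2 - 4s + 1

Build the Lagrange basis polynomials:
L_0(s) = (s + 2)(s - 2)(s - 3) / [-30] = -(1/30)s^3 + (1/10)s^2 + (2/15)s - 2/5
L_1(s) = (s + 3)(s - 2)(s - 3) / [20] = (1/20)s^3 - (1/10)s^2 - (9/20)s + 9/10
L_2(s) = (s + 3)(s + 2)(s - 3) / [-20] = -(1/20)s^3 - (1/10)s^2 + (9/20)s + 9/10
L_3(s) = (s + 3)(s + 2)(s - 2) / [30] = (1/30)s^3 + (1/10)s^2 - (2/15)s - 2/5
f(s) = (-68)·L_0 + (-11)·L_1 + 37·L_2 + 124·L_3
  (-68)·L_0(s) = (34/15)s^3 - (34/5)s^2 - (136/15)s + 136/5
  (-11)·L_1(s) = -(11/20)s^3 + (11/10)s^2 + (99/20)s - 99/10
  37·L_2(s) = -(37/20)s^3 - (37/10)s^2 + (333/20)s + 333/10
  124·L_3(s) = (62/15)s^3 + (62/5)s^2 - (248/15)s - 248/5
Adding term by term: 4s^3 + 3s^2 - 4s + 1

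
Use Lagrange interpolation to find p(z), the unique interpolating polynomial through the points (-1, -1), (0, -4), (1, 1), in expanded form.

p(z) = 4z^2 + z - 4

Build the Lagrange basis polynomials:
L_0(z) = z(z - 1) / [2] = (1/2)z^2 - (1/2)z
L_1(z) = (z + 1)(z - 1) / [-1] = -z^2 + 1
L_2(z) = (z + 1)z / [2] = (1/2)z^2 + (1/2)z
p(z) = (-1)·L_0 + (-4)·L_1 + 1·L_2
  (-1)·L_0(z) = -(1/2)z^2 + (1/2)z
  (-4)·L_1(z) = 4z^2 - 4
  1·L_2(z) = (1/2)z^2 + (1/2)z
Adding term by term: 4z^2 + z - 4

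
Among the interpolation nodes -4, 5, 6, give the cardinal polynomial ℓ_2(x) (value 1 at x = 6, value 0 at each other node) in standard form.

ℓ_2(x) = (1/10)x^2 - (1/10)x - 2

ℓ_2(x) = (x + 4)(x - 5) / [(10)·(1)]
       = (x^2 - x - 20) / (10)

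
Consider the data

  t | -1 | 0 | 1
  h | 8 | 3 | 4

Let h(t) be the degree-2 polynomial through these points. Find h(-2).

Using Newton's divided-difference form:
h[-1,0] = (3 - 8) / (0 - (-1)) = -5
h[0,1] = (4 - 3) / (1 - 0) = 1
h[-1,0,1] = (1 - (-5)) / (1 - (-1)) = 3
h(-2) = 8 + (-5)·(-1) + 3·(-1)·(-2) = 19

19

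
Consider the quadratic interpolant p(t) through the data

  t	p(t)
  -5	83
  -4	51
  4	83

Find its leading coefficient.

Build the Lagrange basis polynomials:
L_0(t) = (t + 4)(t - 4) / [9] = (1/9)t^2 - 16/9
L_1(t) = (t + 5)(t - 4) / [-8] = -(1/8)t^2 - (1/8)t + 5/2
L_2(t) = (t + 5)(t + 4) / [72] = (1/72)t^2 + (1/8)t + 5/18
p(t) = 83·L_0 + 51·L_1 + 83·L_2
Only the coefficient of t^2 is needed; take it from each L_i and combine:
83·(1/9) + 51·(-1/8) + 83·(1/72) = 4

4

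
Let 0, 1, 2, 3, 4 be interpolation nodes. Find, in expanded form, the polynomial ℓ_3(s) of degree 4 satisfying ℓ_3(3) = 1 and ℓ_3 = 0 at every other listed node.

ℓ_3(s) = -(1/6)s^4 + (7/6)s^3 - (7/3)s^2 + (4/3)s

ℓ_3(s) = s(s - 1)(s - 2)(s - 4) / [(3)·(2)·(1)·(-1)]
       = (s^4 - 7s^3 + 14s^2 - 8s) / (-6)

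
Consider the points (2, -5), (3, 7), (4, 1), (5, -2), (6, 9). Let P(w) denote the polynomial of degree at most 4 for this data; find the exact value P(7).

Evaluate each Lagrange basis at w = 7:
L_0(7) = (4)·(3)·(2)·(1)/[(-1)·(-2)·(-3)·(-4)] = 1
L_1(7) = (5)·(3)·(2)·(1)/[(1)·(-1)·(-2)·(-3)] = -5
L_2(7) = (5)·(4)·(2)·(1)/[(2)·(1)·(-1)·(-2)] = 10
L_3(7) = (5)·(4)·(3)·(1)/[(3)·(2)·(1)·(-1)] = -10
L_4(7) = (5)·(4)·(3)·(2)/[(4)·(3)·(2)·(1)] = 5
Sum: (-5)·(1) + 7·(-5) + 1·(10) + (-2)·(-10) + 9·(5) = 35

35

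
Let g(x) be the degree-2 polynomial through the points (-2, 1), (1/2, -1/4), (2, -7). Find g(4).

-23

L_0(4) = (7/2)·(2)/[(-5/2)·(-4)] = 7/10
L_1(4) = (6)·(2)/[(5/2)·(-3/2)] = -16/5
L_2(4) = (6)·(7/2)/[(4)·(3/2)] = 7/2
Sum: 1·(7/10) + (-1/4)·(-16/5) + (-7)·(7/2) = -23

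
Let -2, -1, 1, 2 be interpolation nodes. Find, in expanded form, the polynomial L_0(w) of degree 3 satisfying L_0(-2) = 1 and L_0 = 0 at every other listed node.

L_0(w) = (w + 1)(w - 1)(w - 2) / [(-1)·(-3)·(-4)]
       = (w^3 - 2w^2 - w + 2) / (-12)

L_0(w) = -(1/12)w^3 + (1/6)w^2 + (1/12)w - 1/6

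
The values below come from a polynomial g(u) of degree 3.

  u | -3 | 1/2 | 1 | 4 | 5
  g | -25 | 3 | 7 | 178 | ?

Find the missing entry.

327

The 4 known values determine g uniquely (degree ≤ 3).
Evaluate each Lagrange basis at u = 5:
L_0(5) = (9/2)·(4)·(1)/[(-7/2)·(-4)·(-7)] = -9/49
L_1(5) = (8)·(4)·(1)/[(7/2)·(-1/2)·(-7/2)] = 256/49
L_2(5) = (8)·(9/2)·(1)/[(4)·(1/2)·(-3)] = -6
L_3(5) = (8)·(9/2)·(4)/[(7)·(7/2)·(3)] = 96/49
Sum: (-25)·(-9/49) + 3·(256/49) + 7·(-6) + 178·(96/49) = 327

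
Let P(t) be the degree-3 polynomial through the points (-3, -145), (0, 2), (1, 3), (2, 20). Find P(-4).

Using Newton's divided-difference form:
P[-3,0] = (2 - (-145)) / (0 - (-3)) = 49
P[0,1] = (3 - 2) / (1 - 0) = 1
P[1,2] = (20 - 3) / (2 - 1) = 17
P[-3,0,1] = (1 - 49) / (1 - (-3)) = -12
P[0,1,2] = (17 - 1) / (2 - 0) = 8
P[-3,0,1,2] = (8 - (-12)) / (2 - (-3)) = 4
P(-4) = -145 + 49·(-1) + (-12)·(-1)·(-4) + 4·(-1)·(-4)·(-5) = -322

-322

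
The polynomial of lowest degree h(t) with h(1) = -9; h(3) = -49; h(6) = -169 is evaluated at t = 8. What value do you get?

Using Newton's divided-difference form:
h[1,3] = (-49 - (-9)) / (3 - 1) = -20
h[3,6] = (-169 - (-49)) / (6 - 3) = -40
h[1,3,6] = (-40 - (-20)) / (6 - 1) = -4
h(8) = -9 + (-20)·(7) + (-4)·(7)·(5) = -289

-289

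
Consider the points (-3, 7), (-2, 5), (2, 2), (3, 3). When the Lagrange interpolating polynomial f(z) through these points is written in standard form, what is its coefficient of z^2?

3/10

L_0(z) = (z + 2)(z - 2)(z - 3) / [-30] = -(1/30)z^3 + (1/10)z^2 + (2/15)z - 2/5
L_1(z) = (z + 3)(z - 2)(z - 3) / [20] = (1/20)z^3 - (1/10)z^2 - (9/20)z + 9/10
L_2(z) = (z + 3)(z + 2)(z - 3) / [-20] = -(1/20)z^3 - (1/10)z^2 + (9/20)z + 9/10
L_3(z) = (z + 3)(z + 2)(z - 2) / [30] = (1/30)z^3 + (1/10)z^2 - (2/15)z - 2/5
f(z) = 7·L_0 + 5·L_1 + 2·L_2 + 3·L_3
Only the coefficient of z^2 is needed; take it from each L_i and combine:
7·(1/10) + 5·(-1/10) + 2·(-1/10) + 3·(1/10) = 3/10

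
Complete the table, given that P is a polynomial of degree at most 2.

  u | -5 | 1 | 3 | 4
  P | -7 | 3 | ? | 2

The 3 known values determine P uniquely (degree ≤ 2).
Evaluate each Lagrange basis at u = 3:
L_0(3) = (2)·(-1)/[(-6)·(-9)] = -1/27
L_1(3) = (8)·(-1)/[(6)·(-3)] = 4/9
L_2(3) = (8)·(2)/[(9)·(3)] = 16/27
Sum: (-7)·(-1/27) + 3·(4/9) + 2·(16/27) = 25/9

25/9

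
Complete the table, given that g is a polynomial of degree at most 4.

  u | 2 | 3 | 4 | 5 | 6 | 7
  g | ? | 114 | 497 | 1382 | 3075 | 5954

The 5 known values determine g uniquely (degree ≤ 4).
Evaluate each Lagrange basis at u = 2:
L_0(2) = (-2)·(-3)·(-4)·(-5)/[(-1)·(-2)·(-3)·(-4)] = 5
L_1(2) = (-1)·(-3)·(-4)·(-5)/[(1)·(-1)·(-2)·(-3)] = -10
L_2(2) = (-1)·(-2)·(-4)·(-5)/[(2)·(1)·(-1)·(-2)] = 10
L_3(2) = (-1)·(-2)·(-3)·(-5)/[(3)·(2)·(1)·(-1)] = -5
L_4(2) = (-1)·(-2)·(-3)·(-4)/[(4)·(3)·(2)·(1)] = 1
Sum: 114·(5) + 497·(-10) + 1382·(10) + 3075·(-5) + 5954·(1) = -1

-1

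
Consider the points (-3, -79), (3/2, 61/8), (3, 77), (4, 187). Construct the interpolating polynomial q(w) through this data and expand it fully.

q(w) = 3w^3 - w - 1

Build the Lagrange basis polynomials:
L_0(w) = (w - 3/2)(w - 3)(w - 4) / [-189] = -(1/189)w^3 + (17/378)w^2 - (5/42)w + 2/21
L_1(w) = (w + 3)(w - 3)(w - 4) / [135/8] = (8/135)w^3 - (32/135)w^2 - (8/15)w + 32/15
L_2(w) = (w + 3)(w - 3/2)(w - 4) / [-9] = -(1/9)w^3 + (5/18)w^2 + (7/6)w - 2
L_3(w) = (w + 3)(w - 3/2)(w - 3) / [35/2] = (2/35)w^3 - (3/35)w^2 - (18/35)w + 27/35
q(w) = (-79)·L_0 + (61/8)·L_1 + 77·L_2 + 187·L_3
  (-79)·L_0(w) = (79/189)w^3 - (1343/378)w^2 + (395/42)w - 158/21
  (61/8)·L_1(w) = (61/135)w^3 - (244/135)w^2 - (61/15)w + 244/15
  77·L_2(w) = -(77/9)w^3 + (385/18)w^2 + (539/6)w - 154
  187·L_3(w) = (374/35)w^3 - (561/35)w^2 - (3366/35)w + 5049/35
Adding term by term: 3w^3 - w - 1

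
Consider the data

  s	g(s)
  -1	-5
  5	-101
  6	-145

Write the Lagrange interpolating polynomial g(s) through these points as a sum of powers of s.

Build the Lagrange basis polynomials:
L_0(s) = (s - 5)(s - 6) / [42] = (1/42)s^2 - (11/42)s + 5/7
L_1(s) = (s + 1)(s - 6) / [-6] = -(1/6)s^2 + (5/6)s + 1
L_2(s) = (s + 1)(s - 5) / [7] = (1/7)s^2 - (4/7)s - 5/7
g(s) = (-5)·L_0 + (-101)·L_1 + (-145)·L_2
  (-5)·L_0(s) = -(5/42)s^2 + (55/42)s - 25/7
  (-101)·L_1(s) = (101/6)s^2 - (505/6)s - 101
  (-145)·L_2(s) = -(145/7)s^2 + (580/7)s + 725/7
Adding term by term: -4s^2 - 1

g(s) = -4s^2 - 1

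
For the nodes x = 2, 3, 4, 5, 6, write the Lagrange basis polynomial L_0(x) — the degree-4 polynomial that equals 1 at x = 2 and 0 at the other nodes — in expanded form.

L_0(x) = (x - 3)(x - 4)(x - 5)(x - 6) / [(-1)·(-2)·(-3)·(-4)]
       = (x^4 - 18x^3 + 119x^2 - 342x + 360) / (24)

L_0(x) = (1/24)x^4 - (3/4)x^3 + (119/24)x^2 - (57/4)x + 15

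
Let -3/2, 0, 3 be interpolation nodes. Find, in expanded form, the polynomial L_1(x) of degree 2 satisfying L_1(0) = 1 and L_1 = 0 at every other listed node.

L_1(x) = (x + 3/2)(x - 3) / [(3/2)·(-3)]
       = (x^2 - (3/2)x - 9/2) / (-9/2)

L_1(x) = -(2/9)x^2 + (1/3)x + 1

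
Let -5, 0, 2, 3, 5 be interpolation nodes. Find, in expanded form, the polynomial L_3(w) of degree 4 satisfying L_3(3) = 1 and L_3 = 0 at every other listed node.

L_3(w) = (w + 5)w(w - 2)(w - 5) / [(8)·(3)·(1)·(-2)]
       = (w^4 - 2w^3 - 25w^2 + 50w) / (-48)

L_3(w) = -(1/48)w^4 + (1/24)w^3 + (25/48)w^2 - (25/24)w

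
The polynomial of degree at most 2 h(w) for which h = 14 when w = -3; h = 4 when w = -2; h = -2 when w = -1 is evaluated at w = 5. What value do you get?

L_0(5) = (7)·(6)/[(-1)·(-2)] = 21
L_1(5) = (8)·(6)/[(1)·(-1)] = -48
L_2(5) = (8)·(7)/[(2)·(1)] = 28
Sum: 14·(21) + 4·(-48) + (-2)·(28) = 46

46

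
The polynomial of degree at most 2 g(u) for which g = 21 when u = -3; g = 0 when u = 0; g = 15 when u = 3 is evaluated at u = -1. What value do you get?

Evaluate each Lagrange basis at u = -1:
L_0(-1) = (-1)·(-4)/[(-3)·(-6)] = 2/9
L_1(-1) = (2)·(-4)/[(3)·(-3)] = 8/9
L_2(-1) = (2)·(-1)/[(6)·(3)] = -1/9
Sum: 21·(2/9) + 0 + 15·(-1/9) = 3

3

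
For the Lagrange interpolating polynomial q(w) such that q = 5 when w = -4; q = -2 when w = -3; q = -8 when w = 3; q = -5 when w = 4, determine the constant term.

-80/7

L_0(w) = (w + 3)(w - 3)(w - 4) / [-56] = -(1/56)w^3 + (1/14)w^2 + (9/56)w - 9/14
L_1(w) = (w + 4)(w - 3)(w - 4) / [42] = (1/42)w^3 - (1/14)w^2 - (8/21)w + 8/7
L_2(w) = (w + 4)(w + 3)(w - 4) / [-42] = -(1/42)w^3 - (1/14)w^2 + (8/21)w + 8/7
L_3(w) = (w + 4)(w + 3)(w - 3) / [56] = (1/56)w^3 + (1/14)w^2 - (9/56)w - 9/14
q(w) = 5·L_0 + (-2)·L_1 + (-8)·L_2 + (-5)·L_3
Only the constant term is needed; take it from each L_i and combine:
5·(-9/14) + (-2)·(8/7) + (-8)·(8/7) + (-5)·(-9/14) = -80/7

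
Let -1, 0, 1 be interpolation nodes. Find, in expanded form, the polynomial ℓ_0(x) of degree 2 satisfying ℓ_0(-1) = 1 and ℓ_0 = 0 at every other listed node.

ℓ_0(x) = (1/2)x^2 - (1/2)x

ℓ_0(x) = x(x - 1) / [(-1)·(-2)]
       = (x^2 - x) / (2)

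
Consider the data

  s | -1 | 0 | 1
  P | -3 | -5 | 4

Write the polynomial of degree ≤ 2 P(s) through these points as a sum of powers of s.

P(s) = (11/2)s^2 + (7/2)s - 5

Newton's divided differences:
P[-1,0] = (-5 - (-3)) / (0 - (-1)) = -2
P[0,1] = (4 - (-5)) / (1 - 0) = 9
P[-1,0,1] = (9 - (-2)) / (1 - (-1)) = 11/2
P(s) = -3 + (-2)·(s + 1) + (11/2)·(s + 1)s
Expanding: P(s) = (11/2)s^2 + (7/2)s - 5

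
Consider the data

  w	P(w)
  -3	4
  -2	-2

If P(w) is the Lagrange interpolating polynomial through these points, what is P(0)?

L_0(0) = (2)/[(-1)] = -2
L_1(0) = (3)/[(1)] = 3
Sum: 4·(-2) + (-2)·(3) = -14

-14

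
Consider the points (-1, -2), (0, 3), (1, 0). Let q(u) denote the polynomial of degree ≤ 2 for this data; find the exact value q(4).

-57

Using Newton's divided-difference form:
q[-1,0] = (3 - (-2)) / (0 - (-1)) = 5
q[0,1] = (0 - 3) / (1 - 0) = -3
q[-1,0,1] = (-3 - 5) / (1 - (-1)) = -4
q(4) = -2 + 5·(5) + (-4)·(5)·(4) = -57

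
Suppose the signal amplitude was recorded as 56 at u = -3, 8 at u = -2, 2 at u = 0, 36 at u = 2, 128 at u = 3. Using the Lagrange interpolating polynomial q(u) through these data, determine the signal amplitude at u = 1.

8

Evaluate each Lagrange basis at u = 1:
L_0(1) = (3)·(1)·(-1)·(-2)/[(-1)·(-3)·(-5)·(-6)] = 1/15
L_1(1) = (4)·(1)·(-1)·(-2)/[(1)·(-2)·(-4)·(-5)] = -1/5
L_2(1) = (4)·(3)·(-1)·(-2)/[(3)·(2)·(-2)·(-3)] = 2/3
L_3(1) = (4)·(3)·(1)·(-2)/[(5)·(4)·(2)·(-1)] = 3/5
L_4(1) = (4)·(3)·(1)·(-1)/[(6)·(5)·(3)·(1)] = -2/15
Sum: 56·(1/15) + 8·(-1/5) + 2·(2/3) + 36·(3/5) + 128·(-2/15) = 8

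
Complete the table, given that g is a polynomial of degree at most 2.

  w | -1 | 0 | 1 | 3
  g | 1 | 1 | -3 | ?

-23

The 3 known values determine g uniquely (degree ≤ 2).
Evaluate each Lagrange basis at w = 3:
L_0(3) = (3)·(2)/[(-1)·(-2)] = 3
L_1(3) = (4)·(2)/[(1)·(-1)] = -8
L_2(3) = (4)·(3)/[(2)·(1)] = 6
Sum: 1·(3) + 1·(-8) + (-3)·(6) = -23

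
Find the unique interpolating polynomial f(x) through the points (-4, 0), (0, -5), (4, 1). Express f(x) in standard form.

f(x) = (11/32)x^2 + (1/8)x - 5

Newton's divided differences:
f[-4,0] = (-5 - 0) / (0 - (-4)) = -5/4
f[0,4] = (1 - (-5)) / (4 - 0) = 3/2
f[-4,0,4] = (3/2 - (-5/4)) / (4 - (-4)) = 11/32
f(x) = (-5/4)·(x + 4) + (11/32)·(x + 4)x
Expanding: f(x) = (11/32)x^2 + (1/8)x - 5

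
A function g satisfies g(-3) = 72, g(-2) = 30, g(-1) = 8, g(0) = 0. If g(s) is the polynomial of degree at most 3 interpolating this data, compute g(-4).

Evaluate each Lagrange basis at s = -4:
L_0(-4) = (-2)·(-3)·(-4)/[(-1)·(-2)·(-3)] = 4
L_1(-4) = (-1)·(-3)·(-4)/[(1)·(-1)·(-2)] = -6
L_2(-4) = (-1)·(-2)·(-4)/[(2)·(1)·(-1)] = 4
L_3(-4) = (-1)·(-2)·(-3)/[(3)·(2)·(1)] = -1
Sum: 72·(4) + 30·(-6) + 8·(4) + 0 = 140

140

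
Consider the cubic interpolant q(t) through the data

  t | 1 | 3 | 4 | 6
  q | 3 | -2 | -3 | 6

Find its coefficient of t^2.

-49/30

L_0(t) = (t - 3)(t - 4)(t - 6) / [-30] = -(1/30)t^3 + (13/30)t^2 - (9/5)t + 12/5
L_1(t) = (t - 1)(t - 4)(t - 6) / [6] = (1/6)t^3 - (11/6)t^2 + (17/3)t - 4
L_2(t) = (t - 1)(t - 3)(t - 6) / [-6] = -(1/6)t^3 + (5/3)t^2 - (9/2)t + 3
L_3(t) = (t - 1)(t - 3)(t - 4) / [30] = (1/30)t^3 - (4/15)t^2 + (19/30)t - 2/5
q(t) = 3·L_0 + (-2)·L_1 + (-3)·L_2 + 6·L_3
Only the coefficient of t^2 is needed; take it from each L_i and combine:
3·(13/30) + (-2)·(-11/6) + (-3)·(5/3) + 6·(-4/15) = -49/30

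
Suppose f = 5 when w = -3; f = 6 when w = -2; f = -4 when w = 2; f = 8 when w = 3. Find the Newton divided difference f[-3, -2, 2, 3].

3/5

f[-3,-2] = (6 - 5) / (-2 - (-3)) = 1
f[-2,2] = (-4 - 6) / (2 - (-2)) = -5/2
f[2,3] = (8 - (-4)) / (3 - 2) = 12
f[-3,-2,2] = (-5/2 - 1) / (2 - (-3)) = -7/10
f[-2,2,3] = (12 - (-5/2)) / (3 - (-2)) = 29/10
f[-3,-2,2,3] = (29/10 - (-7/10)) / (3 - (-3)) = 3/5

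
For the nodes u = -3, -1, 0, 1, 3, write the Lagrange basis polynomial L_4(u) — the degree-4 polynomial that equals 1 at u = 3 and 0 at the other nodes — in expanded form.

L_4(u) = (1/144)u^4 + (1/48)u^3 - (1/144)u^2 - (1/48)u

L_4(u) = (u + 3)(u + 1)u(u - 1) / [(6)·(4)·(3)·(2)]
       = (u^4 + 3u^3 - u^2 - 3u) / (144)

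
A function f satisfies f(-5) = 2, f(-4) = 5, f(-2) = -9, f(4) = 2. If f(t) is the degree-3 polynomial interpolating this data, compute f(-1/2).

-3245/128

Evaluate each Lagrange basis at t = -1/2:
L_0(-1/2) = (7/2)·(3/2)·(-9/2)/[(-1)·(-3)·(-9)] = 7/8
L_1(-1/2) = (9/2)·(3/2)·(-9/2)/[(1)·(-2)·(-8)] = -243/128
L_2(-1/2) = (9/2)·(7/2)·(-9/2)/[(3)·(2)·(-6)] = 63/32
L_3(-1/2) = (9/2)·(7/2)·(3/2)/[(9)·(8)·(6)] = 7/128
Sum: 2·(7/8) + 5·(-243/128) + (-9)·(63/32) + 2·(7/128) = -3245/128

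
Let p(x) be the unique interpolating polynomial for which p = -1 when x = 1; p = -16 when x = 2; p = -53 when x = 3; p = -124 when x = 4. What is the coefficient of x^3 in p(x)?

-2

Build the Lagrange basis polynomials:
L_0(x) = (x - 2)(x - 3)(x - 4) / [-6] = -(1/6)x^3 + (3/2)x^2 - (13/3)x + 4
L_1(x) = (x - 1)(x - 3)(x - 4) / [2] = (1/2)x^3 - 4x^2 + (19/2)x - 6
L_2(x) = (x - 1)(x - 2)(x - 4) / [-2] = -(1/2)x^3 + (7/2)x^2 - 7x + 4
L_3(x) = (x - 1)(x - 2)(x - 3) / [6] = (1/6)x^3 - x^2 + (11/6)x - 1
p(x) = (-1)·L_0 + (-16)·L_1 + (-53)·L_2 + (-124)·L_3
Only the coefficient of x^3 is needed; take it from each L_i and combine:
(-1)·(-1/6) + (-16)·(1/2) + (-53)·(-1/2) + (-124)·(1/6) = -2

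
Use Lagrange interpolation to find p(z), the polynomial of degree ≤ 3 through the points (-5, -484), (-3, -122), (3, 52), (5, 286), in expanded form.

Build the Lagrange basis polynomials:
L_0(z) = (z + 3)(z - 3)(z - 5) / [-160] = -(1/160)z^3 + (1/32)z^2 + (9/160)z - 9/32
L_1(z) = (z + 5)(z - 3)(z - 5) / [96] = (1/96)z^3 - (1/32)z^2 - (25/96)z + 25/32
L_2(z) = (z + 5)(z + 3)(z - 5) / [-96] = -(1/96)z^3 - (1/32)z^2 + (25/96)z + 25/32
L_3(z) = (z + 5)(z + 3)(z - 3) / [160] = (1/160)z^3 + (1/32)z^2 - (9/160)z - 9/32
p(z) = (-484)·L_0 + (-122)·L_1 + 52·L_2 + 286·L_3
  (-484)·L_0(z) = (121/40)z^3 - (121/8)z^2 - (1089/40)z + 1089/8
  (-122)·L_1(z) = -(61/48)z^3 + (61/16)z^2 + (1525/48)z - 1525/16
  52·L_2(z) = -(13/24)z^3 - (13/8)z^2 + (325/24)z + 325/8
  286·L_3(z) = (143/80)z^3 + (143/16)z^2 - (1287/80)z - 1287/16
Adding term by term: 3z^3 - 4z^2 + 2z + 1

p(z) = 3z^3 - 4z^2 + 2z + 1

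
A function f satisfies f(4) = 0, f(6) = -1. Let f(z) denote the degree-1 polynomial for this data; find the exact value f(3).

L_0(3) = (-3)/[(-2)] = 3/2
L_1(3) = (-1)/[(2)] = -1/2
Sum: 0 + (-1)·(-1/2) = 1/2

1/2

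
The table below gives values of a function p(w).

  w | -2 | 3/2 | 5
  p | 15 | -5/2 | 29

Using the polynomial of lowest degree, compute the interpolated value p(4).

15

L_0(4) = (5/2)·(-1)/[(-7/2)·(-7)] = -5/49
L_1(4) = (6)·(-1)/[(7/2)·(-7/2)] = 24/49
L_2(4) = (6)·(5/2)/[(7)·(7/2)] = 30/49
Sum: 15·(-5/49) + (-5/2)·(24/49) + 29·(30/49) = 15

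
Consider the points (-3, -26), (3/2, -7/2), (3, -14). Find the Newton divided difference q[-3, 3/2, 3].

q[-3,3/2] = (-7/2 - (-26)) / (3/2 - (-3)) = 5
q[3/2,3] = (-14 - (-7/2)) / (3 - 3/2) = -7
q[-3,3/2,3] = (-7 - 5) / (3 - (-3)) = -2

-2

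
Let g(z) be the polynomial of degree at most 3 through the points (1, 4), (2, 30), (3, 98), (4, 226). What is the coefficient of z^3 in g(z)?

3

The leading coefficient equals the top divided difference g[1,2,3,4].
g[1,2] = (30 - 4) / (2 - 1) = 26
g[2,3] = (98 - 30) / (3 - 2) = 68
g[3,4] = (226 - 98) / (4 - 3) = 128
g[1,2,3] = (68 - 26) / (3 - 1) = 21
g[2,3,4] = (128 - 68) / (4 - 2) = 30
g[1,2,3,4] = (30 - 21) / (4 - 1) = 3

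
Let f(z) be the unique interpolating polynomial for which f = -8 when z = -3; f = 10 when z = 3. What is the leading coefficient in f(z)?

The leading coefficient equals the top divided difference f[-3,3].
f[-3,3] = (10 - (-8)) / (3 - (-3)) = 3

3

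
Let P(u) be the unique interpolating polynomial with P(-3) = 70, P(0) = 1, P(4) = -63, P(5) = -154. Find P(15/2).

-644

Evaluate each Lagrange basis at u = 15/2:
L_0(15/2) = (15/2)·(7/2)·(5/2)/[(-3)·(-7)·(-8)] = -25/64
L_1(15/2) = (21/2)·(7/2)·(5/2)/[(3)·(-4)·(-5)] = 49/32
L_2(15/2) = (21/2)·(15/2)·(5/2)/[(7)·(4)·(-1)] = -225/32
L_3(15/2) = (21/2)·(15/2)·(7/2)/[(8)·(5)·(1)] = 441/64
Sum: 70·(-25/64) + 1·(49/32) + (-63)·(-225/32) + (-154)·(441/64) = -644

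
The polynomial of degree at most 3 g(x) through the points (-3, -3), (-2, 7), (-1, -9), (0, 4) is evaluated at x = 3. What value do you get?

Using Newton's divided-difference form:
g[-3,-2] = (7 - (-3)) / (-2 - (-3)) = 10
g[-2,-1] = (-9 - 7) / (-1 - (-2)) = -16
g[-1,0] = (4 - (-9)) / (0 - (-1)) = 13
g[-3,-2,-1] = (-16 - 10) / (-1 - (-3)) = -13
g[-2,-1,0] = (13 - (-16)) / (0 - (-2)) = 29/2
g[-3,-2,-1,0] = (29/2 - (-13)) / (0 - (-3)) = 55/6
g(3) = -3 + 10·(6) + (-13)·(6)·(5) + (55/6)·(6)·(5)·(4) = 767

767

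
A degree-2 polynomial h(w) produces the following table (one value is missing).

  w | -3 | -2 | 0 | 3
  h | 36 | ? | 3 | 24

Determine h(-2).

19

The 3 known values determine h uniquely (degree ≤ 2).
Evaluate each Lagrange basis at w = -2:
L_0(-2) = (-2)·(-5)/[(-3)·(-6)] = 5/9
L_1(-2) = (1)·(-5)/[(3)·(-3)] = 5/9
L_2(-2) = (1)·(-2)/[(6)·(3)] = -1/9
Sum: 36·(5/9) + 3·(5/9) + 24·(-1/9) = 19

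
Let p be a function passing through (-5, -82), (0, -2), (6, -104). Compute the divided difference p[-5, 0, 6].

-3

p[-5,0] = (-2 - (-82)) / (0 - (-5)) = 16
p[0,6] = (-104 - (-2)) / (6 - 0) = -17
p[-5,0,6] = (-17 - 16) / (6 - (-5)) = -3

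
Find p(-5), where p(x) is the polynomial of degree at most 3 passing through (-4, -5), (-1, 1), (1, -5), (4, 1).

-17

Using Newton's divided-difference form:
p[-4,-1] = (1 - (-5)) / (-1 - (-4)) = 2
p[-1,1] = (-5 - 1) / (1 - (-1)) = -3
p[1,4] = (1 - (-5)) / (4 - 1) = 2
p[-4,-1,1] = (-3 - 2) / (1 - (-4)) = -1
p[-1,1,4] = (2 - (-3)) / (4 - (-1)) = 1
p[-4,-1,1,4] = (1 - (-1)) / (4 - (-4)) = 1/4
p(-5) = -5 + 2·(-1) + (-1)·(-1)·(-4) + (1/4)·(-1)·(-4)·(-6) = -17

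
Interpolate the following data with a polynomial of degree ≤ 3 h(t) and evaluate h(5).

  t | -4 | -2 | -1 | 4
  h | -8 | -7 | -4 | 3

-119/40

Using Newton's divided-difference form:
h[-4,-2] = (-7 - (-8)) / (-2 - (-4)) = 1/2
h[-2,-1] = (-4 - (-7)) / (-1 - (-2)) = 3
h[-1,4] = (3 - (-4)) / (4 - (-1)) = 7/5
h[-4,-2,-1] = (3 - 1/2) / (-1 - (-4)) = 5/6
h[-2,-1,4] = (7/5 - 3) / (4 - (-2)) = -4/15
h[-4,-2,-1,4] = (-4/15 - 5/6) / (4 - (-4)) = -11/80
h(5) = -8 + (1/2)·(9) + (5/6)·(9)·(7) + (-11/80)·(9)·(7)·(6) = -119/40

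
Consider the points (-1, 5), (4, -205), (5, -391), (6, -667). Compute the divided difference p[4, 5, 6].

-45

p[4,5] = (-391 - (-205)) / (5 - 4) = -186
p[5,6] = (-667 - (-391)) / (6 - 5) = -276
p[4,5,6] = (-276 - (-186)) / (6 - 4) = -45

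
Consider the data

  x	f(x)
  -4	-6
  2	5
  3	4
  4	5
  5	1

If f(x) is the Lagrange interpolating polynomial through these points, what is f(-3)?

Evaluate each Lagrange basis at x = -3:
L_0(-3) = (-5)·(-6)·(-7)·(-8)/[(-6)·(-7)·(-8)·(-9)] = 5/9
L_1(-3) = (1)·(-6)·(-7)·(-8)/[(6)·(-1)·(-2)·(-3)] = 28/3
L_2(-3) = (1)·(-5)·(-7)·(-8)/[(7)·(1)·(-1)·(-2)] = -20
L_3(-3) = (1)·(-5)·(-6)·(-8)/[(8)·(2)·(1)·(-1)] = 15
L_4(-3) = (1)·(-5)·(-6)·(-7)/[(9)·(3)·(2)·(1)] = -35/9
Sum: (-6)·(5/9) + 5·(28/3) + 4·(-20) + 5·(15) + 1·(-35/9) = 310/9

310/9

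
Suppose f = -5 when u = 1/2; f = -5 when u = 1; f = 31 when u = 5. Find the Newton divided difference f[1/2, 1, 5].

2

f[1/2,1] = (-5 - (-5)) / (1 - 1/2) = 0
f[1,5] = (31 - (-5)) / (5 - 1) = 9
f[1/2,1,5] = (9 - 0) / (5 - 1/2) = 2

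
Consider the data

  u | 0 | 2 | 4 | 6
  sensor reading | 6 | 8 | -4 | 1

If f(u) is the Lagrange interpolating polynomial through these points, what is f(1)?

171/16

Evaluate each Lagrange basis at u = 1:
L_0(1) = (-1)·(-3)·(-5)/[(-2)·(-4)·(-6)] = 5/16
L_1(1) = (1)·(-3)·(-5)/[(2)·(-2)·(-4)] = 15/16
L_2(1) = (1)·(-1)·(-5)/[(4)·(2)·(-2)] = -5/16
L_3(1) = (1)·(-1)·(-3)/[(6)·(4)·(2)] = 1/16
Sum: 6·(5/16) + 8·(15/16) + (-4)·(-5/16) + 1·(1/16) = 171/16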